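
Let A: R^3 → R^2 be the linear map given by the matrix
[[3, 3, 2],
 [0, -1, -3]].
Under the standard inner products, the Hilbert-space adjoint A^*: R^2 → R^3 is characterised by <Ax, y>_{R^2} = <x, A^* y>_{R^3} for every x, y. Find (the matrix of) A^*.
A^* = A^T =
[[3, 0],
 [3, -1],
 [2, -3]]

For real matrices with standard dot products, the defining identity <Ax, y> = <x, A^* y> gives (Ax)^T y = x^T (A^*) y, i.e. x^T A^T y = x^T (A^*) y. Since this holds for all x, y, we must have A^* = A^T. Therefore
A^* =
[[3, 0],
 [3, -1],
 [2, -3]].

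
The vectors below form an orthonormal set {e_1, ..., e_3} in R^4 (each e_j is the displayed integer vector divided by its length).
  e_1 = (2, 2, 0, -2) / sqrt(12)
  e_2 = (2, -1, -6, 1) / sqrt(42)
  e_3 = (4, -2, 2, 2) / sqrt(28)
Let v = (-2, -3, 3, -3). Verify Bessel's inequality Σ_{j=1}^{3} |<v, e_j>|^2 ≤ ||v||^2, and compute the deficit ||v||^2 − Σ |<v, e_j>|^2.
Σ |<v, e_j>|^2 = 13; ||v||^2 = 31; deficit = 18

Write each e_j = u_j / sqrt(<u_j, u_j>) where u_j is the displayed integer vector. Then <v, e_j> = <v, u_j> / sqrt(<u_j, u_j>), so |<v, e_j>|^2 = <v, u_j>^2 / <u_j, u_j>.
Coefficients: <v, e_1> = -4/sqrt(12), <v, e_2> = -22/sqrt(42), <v, e_3> = -2/sqrt(28).
Square and sum: Σ |<v, e_j>|^2 = 13.
Compute ||v||^2 = v·v = 31.
Deficit = 31 − 13 = 18 ≥ 0, confirming Bessel's inequality. (The deficit equals ||v − Σ <v,e_j> e_j||^2, the squared distance from v to span{e_j}.)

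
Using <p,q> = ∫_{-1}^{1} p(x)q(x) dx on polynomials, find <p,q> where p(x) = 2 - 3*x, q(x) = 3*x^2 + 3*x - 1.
<p,q> = -6

Expand the product: p(x)·q(x) = -9*x^3 - 3*x^2 + 9*x - 2.
∫_{-1}^{1} of each monomial x^k gives [2/(k+1) if k even, 0 if k odd]. Integrating term-by-term (or equivalently evaluating the antiderivative F(x) = -9*x^4/4 - x^3 + 9*x^2/2 - 2*x at the endpoints):
  F(1) − F(−1) = -3/4 − (21/4) = -6.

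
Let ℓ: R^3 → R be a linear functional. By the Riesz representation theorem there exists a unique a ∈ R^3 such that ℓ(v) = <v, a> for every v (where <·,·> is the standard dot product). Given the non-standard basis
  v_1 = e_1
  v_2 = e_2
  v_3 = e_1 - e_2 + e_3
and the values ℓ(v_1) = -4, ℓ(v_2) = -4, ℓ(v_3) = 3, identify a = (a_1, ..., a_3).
a = (-4, -4, 3)

Write a = (a_1, ..., a_3) in the standard basis. For each basis vector v_i, ℓ(v_i) = <v_i, a> is a linear equation in the a_j's. Collect the n equations into a matrix system V a = ℓ, where row i of V is v_i (expressed in the standard basis). Since V is invertible (lower-triangular with 1s on the diagonal, up to permutation), solve by back-substitution:
  V =
[[1, 0, 0],
 [0, 1, 0],
 [1, -1, 1]]
  V a = (-4, -4, 3)
Solving gives a = (-4, -4, 3).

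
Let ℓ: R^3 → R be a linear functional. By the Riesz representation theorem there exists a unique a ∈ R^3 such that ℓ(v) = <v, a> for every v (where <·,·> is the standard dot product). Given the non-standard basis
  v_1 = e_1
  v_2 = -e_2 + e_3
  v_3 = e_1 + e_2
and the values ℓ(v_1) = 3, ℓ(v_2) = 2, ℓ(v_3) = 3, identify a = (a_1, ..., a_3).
a = (3, 0, 2)

Write a = (a_1, ..., a_3) in the standard basis. For each basis vector v_i, ℓ(v_i) = <v_i, a> is a linear equation in the a_j's. Collect the n equations into a matrix system V a = ℓ, where row i of V is v_i (expressed in the standard basis). Since V is invertible (lower-triangular with 1s on the diagonal, up to permutation), solve by back-substitution:
  V =
[[1, 0, 0],
 [0, -1, 1],
 [1, 1, 0]]
  V a = (3, 2, 3)
Solving gives a = (3, 0, 2).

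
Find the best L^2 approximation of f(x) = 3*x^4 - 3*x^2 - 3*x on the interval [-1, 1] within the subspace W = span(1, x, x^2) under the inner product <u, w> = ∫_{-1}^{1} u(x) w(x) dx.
g(x) = -3*x^2/7 - 3*x - 9/35

The best approximation g ∈ W is the orthogonal projection of f onto W. Writing g = a_0 + a_1 x + a_2 x^2, the coefficients solve the normal equations G · a = b where
  G_{ij} = <φ_i, φ_j> and b_i = <f, φ_i>, with φ_0 = 1, φ_1 = x, φ_2 = x^2.
G =
  [2, 0, 2/3]
  [0, 2/3, 0]
  [2/3, 0, 2/5],
b = (-4/5, -2, -12/35).
Solving gives a_0 = -9/35, a_1 = -3, a_2 = -3/7, so
  g(x) = -3*x^2/7 - 3*x - 9/35.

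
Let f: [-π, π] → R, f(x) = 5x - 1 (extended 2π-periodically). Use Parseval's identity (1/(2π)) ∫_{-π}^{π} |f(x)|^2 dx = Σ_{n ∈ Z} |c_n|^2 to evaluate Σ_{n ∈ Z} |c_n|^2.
Σ |c_n|^2 = 25π^2/3 + 1

Expand and integrate term by term over [-π, π]:
  ∫ (5x)^2 dx = 25·(2π^3/3); ∫ 2·5·(-1)·x dx = 0 (odd integrand); ∫ (-1)^2 dx = 1·2π.
So (1/(2π)) ∫_{-π}^{π} (5x - 1)^2 dx = 25π^2/3 + 1 = 25π^2/3 + 1.
Parseval ⇒ Σ |c_n|^2 = 25π^2/3 + 1.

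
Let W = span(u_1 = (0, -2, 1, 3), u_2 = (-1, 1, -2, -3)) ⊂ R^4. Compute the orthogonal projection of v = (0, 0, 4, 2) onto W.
proj_W(v) = (66/41, -2/41, 100/41, 102/41)

Set up U = [u_1 | ... | u_2] ∈ R^(4×2). The projector onto W = col(U) is P = U (U^T U)^(-1) U^T.
Compute U^T U =
  [14, -13]
  [-13, 15],
and U^T v = (10, -14).
Solve U^T U · c = U^T v for the coefficients: c = (-32/41, -66/41). The projection is proj_W(v) = U c.
Check: (v - proj_W(v)) · u_1 = 0  (should be 0).
Check: (v - proj_W(v)) · u_2 = 0  (should be 0).
Result: proj_W(v) = (66/41, -2/41, 100/41, 102/41).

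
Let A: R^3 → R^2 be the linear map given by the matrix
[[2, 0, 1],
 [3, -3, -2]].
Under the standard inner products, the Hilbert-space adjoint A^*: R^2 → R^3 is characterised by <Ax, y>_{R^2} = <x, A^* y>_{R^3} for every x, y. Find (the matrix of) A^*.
A^* = A^T =
[[2, 3],
 [0, -3],
 [1, -2]]

For real matrices with standard dot products, the defining identity <Ax, y> = <x, A^* y> gives (Ax)^T y = x^T (A^*) y, i.e. x^T A^T y = x^T (A^*) y. Since this holds for all x, y, we must have A^* = A^T. Therefore
A^* =
[[2, 3],
 [0, -3],
 [1, -2]].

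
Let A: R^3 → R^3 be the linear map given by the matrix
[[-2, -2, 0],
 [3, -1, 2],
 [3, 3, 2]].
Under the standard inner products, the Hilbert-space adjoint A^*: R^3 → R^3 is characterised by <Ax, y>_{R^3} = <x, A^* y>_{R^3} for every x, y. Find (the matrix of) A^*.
A^* = A^T =
[[-2, 3, 3],
 [-2, -1, 3],
 [0, 2, 2]]

For real matrices with standard dot products, the defining identity <Ax, y> = <x, A^* y> gives (Ax)^T y = x^T (A^*) y, i.e. x^T A^T y = x^T (A^*) y. Since this holds for all x, y, we must have A^* = A^T. Therefore
A^* =
[[-2, 3, 3],
 [-2, -1, 3],
 [0, 2, 2]].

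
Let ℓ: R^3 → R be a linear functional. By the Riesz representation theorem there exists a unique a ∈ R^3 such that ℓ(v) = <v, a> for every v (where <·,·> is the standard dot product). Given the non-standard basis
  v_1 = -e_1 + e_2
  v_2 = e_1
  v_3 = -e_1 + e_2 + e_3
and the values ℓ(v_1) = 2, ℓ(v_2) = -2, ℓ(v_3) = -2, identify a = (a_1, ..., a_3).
a = (-2, 0, -4)

Write a = (a_1, ..., a_3) in the standard basis. For each basis vector v_i, ℓ(v_i) = <v_i, a> is a linear equation in the a_j's. Collect the n equations into a matrix system V a = ℓ, where row i of V is v_i (expressed in the standard basis). Since V is invertible (lower-triangular with 1s on the diagonal, up to permutation), solve by back-substitution:
  V =
[[-1, 1, 0],
 [1, 0, 0],
 [-1, 1, 1]]
  V a = (2, -2, -2)
Solving gives a = (-2, 0, -4).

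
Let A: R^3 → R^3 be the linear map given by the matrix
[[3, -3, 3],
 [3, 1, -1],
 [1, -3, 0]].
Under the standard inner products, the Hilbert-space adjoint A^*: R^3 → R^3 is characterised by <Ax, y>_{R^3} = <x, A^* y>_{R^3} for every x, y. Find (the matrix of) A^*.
A^* = A^T =
[[3, 3, 1],
 [-3, 1, -3],
 [3, -1, 0]]

For real matrices with standard dot products, the defining identity <Ax, y> = <x, A^* y> gives (Ax)^T y = x^T (A^*) y, i.e. x^T A^T y = x^T (A^*) y. Since this holds for all x, y, we must have A^* = A^T. Therefore
A^* =
[[3, 3, 1],
 [-3, 1, -3],
 [3, -1, 0]].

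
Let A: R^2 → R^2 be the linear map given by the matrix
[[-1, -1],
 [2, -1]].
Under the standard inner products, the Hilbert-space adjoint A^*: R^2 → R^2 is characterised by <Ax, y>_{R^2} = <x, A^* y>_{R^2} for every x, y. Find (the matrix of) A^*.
A^* = A^T =
[[-1, 2],
 [-1, -1]]

For real matrices with standard dot products, the defining identity <Ax, y> = <x, A^* y> gives (Ax)^T y = x^T (A^*) y, i.e. x^T A^T y = x^T (A^*) y. Since this holds for all x, y, we must have A^* = A^T. Therefore
A^* =
[[-1, 2],
 [-1, -1]].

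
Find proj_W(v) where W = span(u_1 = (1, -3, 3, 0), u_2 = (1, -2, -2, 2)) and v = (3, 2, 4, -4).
proj_W(v) = (-33/41, 131/123, 13/3, -332/123)

Set up U = [u_1 | ... | u_2] ∈ R^(4×2). The projector onto W = col(U) is P = U (U^T U)^(-1) U^T.
Compute U^T U =
  [19, 1]
  [1, 13],
and U^T v = (9, -17).
Solve U^T U · c = U^T v for the coefficients: c = (67/123, -166/123). The projection is proj_W(v) = U c.
Check: (v - proj_W(v)) · u_1 = 0  (should be 0).
Check: (v - proj_W(v)) · u_2 = 0  (should be 0).
Result: proj_W(v) = (-33/41, 131/123, 13/3, -332/123).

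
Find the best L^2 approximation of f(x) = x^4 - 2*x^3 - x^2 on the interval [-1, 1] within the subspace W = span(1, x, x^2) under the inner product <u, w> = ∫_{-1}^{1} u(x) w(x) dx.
g(x) = -x^2/7 - 6*x/5 - 3/35

The best approximation g ∈ W is the orthogonal projection of f onto W. Writing g = a_0 + a_1 x + a_2 x^2, the coefficients solve the normal equations G · a = b where
  G_{ij} = <φ_i, φ_j> and b_i = <f, φ_i>, with φ_0 = 1, φ_1 = x, φ_2 = x^2.
G =
  [2, 0, 2/3]
  [0, 2/3, 0]
  [2/3, 0, 2/5],
b = (-4/15, -4/5, -4/35).
Solving gives a_0 = -3/35, a_1 = -6/5, a_2 = -1/7, so
  g(x) = -x^2/7 - 6*x/5 - 3/35.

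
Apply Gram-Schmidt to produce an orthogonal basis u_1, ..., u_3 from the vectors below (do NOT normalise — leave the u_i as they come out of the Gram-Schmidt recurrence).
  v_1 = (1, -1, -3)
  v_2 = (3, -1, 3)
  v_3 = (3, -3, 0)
Orthogonal basis:
  u_1 = (1, -1, -3)
  u_2 = (38/11, -16/11, 18/11)
  u_3 = (-27/46, -27/23, 9/46)

Apply the Gram-Schmidt recurrence
  u_1 = v_1
  u_i = v_i − Σ_{j<i} ((v_i · u_j) / (u_j · u_j)) · u_j.

Step by step this gives:
  u_1 = (1, -1, -3)
  u_2 = (38/11, -16/11, 18/11)
  u_3 = (-27/46, -27/23, 9/46)

Orthogonality check:
  u_2 · u_1 = 0 (should be 0)
  u_3 · u_1 = 0 (should be 0)
  u_3 · u_2 = 0 (should be 0)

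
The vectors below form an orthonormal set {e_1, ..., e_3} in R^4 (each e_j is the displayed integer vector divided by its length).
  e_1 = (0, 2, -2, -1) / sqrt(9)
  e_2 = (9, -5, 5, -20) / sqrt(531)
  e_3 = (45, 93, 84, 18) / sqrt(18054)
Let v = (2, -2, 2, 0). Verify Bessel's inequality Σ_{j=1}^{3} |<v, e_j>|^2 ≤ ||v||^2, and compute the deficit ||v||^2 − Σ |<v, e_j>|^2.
Σ |<v, e_j>|^2 = 172/17; ||v||^2 = 12; deficit = 32/17

Write each e_j = u_j / sqrt(<u_j, u_j>) where u_j is the displayed integer vector. Then <v, e_j> = <v, u_j> / sqrt(<u_j, u_j>), so |<v, e_j>|^2 = <v, u_j>^2 / <u_j, u_j>.
Coefficients: <v, e_1> = -8/sqrt(9), <v, e_2> = 38/sqrt(531), <v, e_3> = 72/sqrt(18054).
Square and sum: Σ |<v, e_j>|^2 = 172/17.
Compute ||v||^2 = v·v = 12.
Deficit = 12 − 172/17 = 32/17 ≥ 0, confirming Bessel's inequality. (The deficit equals ||v − Σ <v,e_j> e_j||^2, the squared distance from v to span{e_j}.)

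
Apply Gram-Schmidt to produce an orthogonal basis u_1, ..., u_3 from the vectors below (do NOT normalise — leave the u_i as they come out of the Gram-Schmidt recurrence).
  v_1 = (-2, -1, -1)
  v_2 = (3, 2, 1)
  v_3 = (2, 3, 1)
Orthogonal basis:
  u_1 = (-2, -1, -1)
  u_2 = (0, 1/2, -1/2)
  u_3 = (-2/3, 2/3, 2/3)

Apply the Gram-Schmidt recurrence
  u_1 = v_1
  u_i = v_i − Σ_{j<i} ((v_i · u_j) / (u_j · u_j)) · u_j.

Step by step this gives:
  u_1 = (-2, -1, -1)
  u_2 = (0, 1/2, -1/2)
  u_3 = (-2/3, 2/3, 2/3)

Orthogonality check:
  u_2 · u_1 = 0 (should be 0)
  u_3 · u_1 = 0 (should be 0)
  u_3 · u_2 = 0 (should be 0)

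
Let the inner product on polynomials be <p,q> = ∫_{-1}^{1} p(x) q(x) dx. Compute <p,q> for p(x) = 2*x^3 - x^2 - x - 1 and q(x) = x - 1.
<p,q> = 14/5

Expand the product: p(x)·q(x) = 2*x^4 - 3*x^3 + 1.
∫_{-1}^{1} of each monomial x^k gives [2/(k+1) if k even, 0 if k odd]. Integrating term-by-term (or equivalently evaluating the antiderivative F(x) = 2*x^5/5 - 3*x^4/4 + x at the endpoints):
  F(1) − F(−1) = 13/20 − (-43/20) = 14/5.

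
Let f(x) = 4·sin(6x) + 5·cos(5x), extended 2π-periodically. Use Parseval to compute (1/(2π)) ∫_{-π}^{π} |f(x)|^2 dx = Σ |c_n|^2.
Σ |c_n|^2 = 41/2

Expand |f|^2 and use orthogonality of {sin(nx), cos(mx)} on [-π, π]:
  ∫_{-π}^{π} sin(nx)^2 dx = π, ∫ cos(mx)^2 dx = π, and cross terms integrate to 0.
So ∫_{-π}^{π} f(x)^2 dx = 4^2 · π + 5^2 · π = (16 + 25)π.
Divide by 2π: (16 + 25)/2 = 41/2.
By Parseval, this equals Σ |c_n|^2.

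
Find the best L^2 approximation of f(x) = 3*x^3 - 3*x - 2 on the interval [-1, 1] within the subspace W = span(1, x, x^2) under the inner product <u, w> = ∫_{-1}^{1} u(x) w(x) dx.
g(x) = -6*x/5 - 2

The best approximation g ∈ W is the orthogonal projection of f onto W. Writing g = a_0 + a_1 x + a_2 x^2, the coefficients solve the normal equations G · a = b where
  G_{ij} = <φ_i, φ_j> and b_i = <f, φ_i>, with φ_0 = 1, φ_1 = x, φ_2 = x^2.
G =
  [2, 0, 2/3]
  [0, 2/3, 0]
  [2/3, 0, 2/5],
b = (-4, -4/5, -4/3).
Solving gives a_0 = -2, a_1 = -6/5, a_2 = 0, so
  g(x) = -6*x/5 - 2.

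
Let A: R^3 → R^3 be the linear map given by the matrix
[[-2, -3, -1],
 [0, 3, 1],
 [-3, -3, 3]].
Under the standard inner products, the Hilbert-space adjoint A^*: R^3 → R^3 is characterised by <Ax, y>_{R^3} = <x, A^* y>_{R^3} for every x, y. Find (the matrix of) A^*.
A^* = A^T =
[[-2, 0, -3],
 [-3, 3, -3],
 [-1, 1, 3]]

For real matrices with standard dot products, the defining identity <Ax, y> = <x, A^* y> gives (Ax)^T y = x^T (A^*) y, i.e. x^T A^T y = x^T (A^*) y. Since this holds for all x, y, we must have A^* = A^T. Therefore
A^* =
[[-2, 0, -3],
 [-3, 3, -3],
 [-1, 1, 3]].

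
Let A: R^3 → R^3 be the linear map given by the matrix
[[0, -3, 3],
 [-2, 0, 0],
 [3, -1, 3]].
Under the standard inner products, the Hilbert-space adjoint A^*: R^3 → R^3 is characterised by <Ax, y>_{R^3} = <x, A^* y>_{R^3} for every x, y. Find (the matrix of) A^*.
A^* = A^T =
[[0, -2, 3],
 [-3, 0, -1],
 [3, 0, 3]]

For real matrices with standard dot products, the defining identity <Ax, y> = <x, A^* y> gives (Ax)^T y = x^T (A^*) y, i.e. x^T A^T y = x^T (A^*) y. Since this holds for all x, y, we must have A^* = A^T. Therefore
A^* =
[[0, -2, 3],
 [-3, 0, -1],
 [3, 0, 3]].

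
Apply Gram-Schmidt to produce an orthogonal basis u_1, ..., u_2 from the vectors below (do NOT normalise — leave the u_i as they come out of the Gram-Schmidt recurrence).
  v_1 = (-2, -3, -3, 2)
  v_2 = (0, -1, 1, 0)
Orthogonal basis:
  u_1 = (-2, -3, -3, 2)
  u_2 = (0, -1, 1, 0)

Apply the Gram-Schmidt recurrence
  u_1 = v_1
  u_i = v_i − Σ_{j<i} ((v_i · u_j) / (u_j · u_j)) · u_j.

Step by step this gives:
  u_1 = (-2, -3, -3, 2)
  u_2 = (0, -1, 1, 0)

Orthogonality check:
  u_2 · u_1 = 0 (should be 0)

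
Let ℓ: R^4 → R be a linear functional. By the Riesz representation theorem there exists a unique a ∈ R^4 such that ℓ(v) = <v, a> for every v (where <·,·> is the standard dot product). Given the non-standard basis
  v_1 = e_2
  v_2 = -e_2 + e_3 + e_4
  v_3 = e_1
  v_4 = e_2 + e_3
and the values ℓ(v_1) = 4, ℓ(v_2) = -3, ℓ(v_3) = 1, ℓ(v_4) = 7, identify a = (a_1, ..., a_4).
a = (1, 4, 3, -2)

Write a = (a_1, ..., a_4) in the standard basis. For each basis vector v_i, ℓ(v_i) = <v_i, a> is a linear equation in the a_j's. Collect the n equations into a matrix system V a = ℓ, where row i of V is v_i (expressed in the standard basis). Since V is invertible (lower-triangular with 1s on the diagonal, up to permutation), solve by back-substitution:
  V =
[[0, 1, 0, 0],
 [0, -1, 1, 1],
 [1, 0, 0, 0],
 [0, 1, 1, 0]]
  V a = (4, -3, 1, 7)
Solving gives a = (1, 4, 3, -2).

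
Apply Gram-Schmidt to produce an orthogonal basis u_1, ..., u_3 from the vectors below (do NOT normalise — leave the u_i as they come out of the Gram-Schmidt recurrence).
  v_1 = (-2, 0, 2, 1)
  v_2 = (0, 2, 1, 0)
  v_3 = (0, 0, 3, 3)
Orthogonal basis:
  u_1 = (-2, 0, 2, 1)
  u_2 = (4/9, 2, 5/9, -2/9)
  u_3 = (78/41, -18/41, 36/41, 84/41)

Apply the Gram-Schmidt recurrence
  u_1 = v_1
  u_i = v_i − Σ_{j<i} ((v_i · u_j) / (u_j · u_j)) · u_j.

Step by step this gives:
  u_1 = (-2, 0, 2, 1)
  u_2 = (4/9, 2, 5/9, -2/9)
  u_3 = (78/41, -18/41, 36/41, 84/41)

Orthogonality check:
  u_2 · u_1 = 0 (should be 0)
  u_3 · u_1 = 0 (should be 0)
  u_3 · u_2 = 0 (should be 0)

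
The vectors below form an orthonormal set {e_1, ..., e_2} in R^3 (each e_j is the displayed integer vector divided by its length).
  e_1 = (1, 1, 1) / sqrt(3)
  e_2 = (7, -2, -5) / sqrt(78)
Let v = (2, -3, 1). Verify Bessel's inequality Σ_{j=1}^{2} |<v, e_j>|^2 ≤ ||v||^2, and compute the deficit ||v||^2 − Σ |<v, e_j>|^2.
Σ |<v, e_j>|^2 = 75/26; ||v||^2 = 14; deficit = 289/26

Write each e_j = u_j / sqrt(<u_j, u_j>) where u_j is the displayed integer vector. Then <v, e_j> = <v, u_j> / sqrt(<u_j, u_j>), so |<v, e_j>|^2 = <v, u_j>^2 / <u_j, u_j>.
Coefficients: <v, e_1> = 0/sqrt(3), <v, e_2> = 15/sqrt(78).
Square and sum: Σ |<v, e_j>|^2 = 75/26.
Compute ||v||^2 = v·v = 14.
Deficit = 14 − 75/26 = 289/26 ≥ 0, confirming Bessel's inequality. (The deficit equals ||v − Σ <v,e_j> e_j||^2, the squared distance from v to span{e_j}.)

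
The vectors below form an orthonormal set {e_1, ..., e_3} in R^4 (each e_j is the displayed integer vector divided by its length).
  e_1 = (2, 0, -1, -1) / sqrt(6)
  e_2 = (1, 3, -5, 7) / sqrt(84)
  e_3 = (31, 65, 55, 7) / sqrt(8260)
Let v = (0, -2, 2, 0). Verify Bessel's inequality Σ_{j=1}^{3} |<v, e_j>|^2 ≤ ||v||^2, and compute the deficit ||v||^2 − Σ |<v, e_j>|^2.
Σ |<v, e_j>|^2 = 222/59; ||v||^2 = 8; deficit = 250/59

Write each e_j = u_j / sqrt(<u_j, u_j>) where u_j is the displayed integer vector. Then <v, e_j> = <v, u_j> / sqrt(<u_j, u_j>), so |<v, e_j>|^2 = <v, u_j>^2 / <u_j, u_j>.
Coefficients: <v, e_1> = -2/sqrt(6), <v, e_2> = -16/sqrt(84), <v, e_3> = -20/sqrt(8260).
Square and sum: Σ |<v, e_j>|^2 = 222/59.
Compute ||v||^2 = v·v = 8.
Deficit = 8 − 222/59 = 250/59 ≥ 0, confirming Bessel's inequality. (The deficit equals ||v − Σ <v,e_j> e_j||^2, the squared distance from v to span{e_j}.)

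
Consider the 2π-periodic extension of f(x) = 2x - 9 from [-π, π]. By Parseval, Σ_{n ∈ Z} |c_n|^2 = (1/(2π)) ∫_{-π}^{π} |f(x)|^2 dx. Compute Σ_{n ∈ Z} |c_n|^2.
Σ |c_n|^2 = 4π^2/3 + 81

Expand and integrate term by term over [-π, π]:
  ∫ (2x)^2 dx = 4·(2π^3/3); ∫ 2·2·(-9)·x dx = 0 (odd integrand); ∫ (-9)^2 dx = 81·2π.
So (1/(2π)) ∫_{-π}^{π} (2x - 9)^2 dx = 4π^2/3 + 81 = 4π^2/3 + 81.
Parseval ⇒ Σ |c_n|^2 = 4π^2/3 + 81.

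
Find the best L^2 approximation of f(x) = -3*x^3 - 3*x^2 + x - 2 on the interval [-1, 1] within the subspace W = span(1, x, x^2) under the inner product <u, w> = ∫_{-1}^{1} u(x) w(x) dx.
g(x) = -3*x^2 - 4*x/5 - 2

The best approximation g ∈ W is the orthogonal projection of f onto W. Writing g = a_0 + a_1 x + a_2 x^2, the coefficients solve the normal equations G · a = b where
  G_{ij} = <φ_i, φ_j> and b_i = <f, φ_i>, with φ_0 = 1, φ_1 = x, φ_2 = x^2.
G =
  [2, 0, 2/3]
  [0, 2/3, 0]
  [2/3, 0, 2/5],
b = (-6, -8/15, -38/15).
Solving gives a_0 = -2, a_1 = -4/5, a_2 = -3, so
  g(x) = -3*x^2 - 4*x/5 - 2.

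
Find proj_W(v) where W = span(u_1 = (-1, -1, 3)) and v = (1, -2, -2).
proj_W(v) = (5/11, 5/11, -15/11)

Set up U = [u_1 | ... | u_1] ∈ R^(3×1). The projector onto W = col(U) is P = U (U^T U)^(-1) U^T.
Compute U^T U =
  [11],
and U^T v = (-5).
Solve U^T U · c = U^T v for the coefficients: c = (-5/11). The projection is proj_W(v) = U c.
Check: (v - proj_W(v)) · u_1 = 0  (should be 0).
Result: proj_W(v) = (5/11, 5/11, -15/11).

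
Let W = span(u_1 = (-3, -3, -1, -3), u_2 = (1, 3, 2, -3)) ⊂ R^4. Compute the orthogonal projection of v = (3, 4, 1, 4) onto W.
proj_W(v) = (2241/619, 2181/619, 697/619, 2361/619)

Set up U = [u_1 | ... | u_2] ∈ R^(4×2). The projector onto W = col(U) is P = U (U^T U)^(-1) U^T.
Compute U^T U =
  [28, -5]
  [-5, 23],
and U^T v = (-34, 5).
Solve U^T U · c = U^T v for the coefficients: c = (-757/619, -30/619). The projection is proj_W(v) = U c.
Check: (v - proj_W(v)) · u_1 = 0  (should be 0).
Check: (v - proj_W(v)) · u_2 = 0  (should be 0).
Result: proj_W(v) = (2241/619, 2181/619, 697/619, 2361/619).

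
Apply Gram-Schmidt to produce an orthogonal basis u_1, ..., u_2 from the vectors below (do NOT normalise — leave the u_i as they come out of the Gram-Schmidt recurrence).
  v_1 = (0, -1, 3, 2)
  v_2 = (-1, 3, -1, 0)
Orthogonal basis:
  u_1 = (0, -1, 3, 2)
  u_2 = (-1, 18/7, 2/7, 6/7)

Apply the Gram-Schmidt recurrence
  u_1 = v_1
  u_i = v_i − Σ_{j<i} ((v_i · u_j) / (u_j · u_j)) · u_j.

Step by step this gives:
  u_1 = (0, -1, 3, 2)
  u_2 = (-1, 18/7, 2/7, 6/7)

Orthogonality check:
  u_2 · u_1 = 0 (should be 0)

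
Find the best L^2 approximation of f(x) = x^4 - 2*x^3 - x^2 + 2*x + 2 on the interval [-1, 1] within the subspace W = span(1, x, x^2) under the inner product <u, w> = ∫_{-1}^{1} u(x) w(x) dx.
g(x) = -x^2/7 + 4*x/5 + 67/35

The best approximation g ∈ W is the orthogonal projection of f onto W. Writing g = a_0 + a_1 x + a_2 x^2, the coefficients solve the normal equations G · a = b where
  G_{ij} = <φ_i, φ_j> and b_i = <f, φ_i>, with φ_0 = 1, φ_1 = x, φ_2 = x^2.
G =
  [2, 0, 2/3]
  [0, 2/3, 0]
  [2/3, 0, 2/5],
b = (56/15, 8/15, 128/105).
Solving gives a_0 = 67/35, a_1 = 4/5, a_2 = -1/7, so
  g(x) = -x^2/7 + 4*x/5 + 67/35.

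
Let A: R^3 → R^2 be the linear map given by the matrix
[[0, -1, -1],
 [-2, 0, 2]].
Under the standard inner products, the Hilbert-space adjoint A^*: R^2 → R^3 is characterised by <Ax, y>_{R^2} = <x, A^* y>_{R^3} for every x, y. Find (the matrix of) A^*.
A^* = A^T =
[[0, -2],
 [-1, 0],
 [-1, 2]]

For real matrices with standard dot products, the defining identity <Ax, y> = <x, A^* y> gives (Ax)^T y = x^T (A^*) y, i.e. x^T A^T y = x^T (A^*) y. Since this holds for all x, y, we must have A^* = A^T. Therefore
A^* =
[[0, -2],
 [-1, 0],
 [-1, 2]].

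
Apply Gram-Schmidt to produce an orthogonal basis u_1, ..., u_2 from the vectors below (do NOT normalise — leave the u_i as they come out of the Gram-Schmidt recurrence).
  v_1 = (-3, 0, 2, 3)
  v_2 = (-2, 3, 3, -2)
Orthogonal basis:
  u_1 = (-3, 0, 2, 3)
  u_2 = (-13/11, 3, 27/11, -31/11)

Apply the Gram-Schmidt recurrence
  u_1 = v_1
  u_i = v_i − Σ_{j<i} ((v_i · u_j) / (u_j · u_j)) · u_j.

Step by step this gives:
  u_1 = (-3, 0, 2, 3)
  u_2 = (-13/11, 3, 27/11, -31/11)

Orthogonality check:
  u_2 · u_1 = 0 (should be 0)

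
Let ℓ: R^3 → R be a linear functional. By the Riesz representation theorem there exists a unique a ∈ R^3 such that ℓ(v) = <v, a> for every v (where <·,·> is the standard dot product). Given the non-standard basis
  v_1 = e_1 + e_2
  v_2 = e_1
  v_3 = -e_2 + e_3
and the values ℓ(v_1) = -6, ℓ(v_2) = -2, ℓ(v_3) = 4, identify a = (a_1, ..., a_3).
a = (-2, -4, 0)

Write a = (a_1, ..., a_3) in the standard basis. For each basis vector v_i, ℓ(v_i) = <v_i, a> is a linear equation in the a_j's. Collect the n equations into a matrix system V a = ℓ, where row i of V is v_i (expressed in the standard basis). Since V is invertible (lower-triangular with 1s on the diagonal, up to permutation), solve by back-substitution:
  V =
[[1, 1, 0],
 [1, 0, 0],
 [0, -1, 1]]
  V a = (-6, -2, 4)
Solving gives a = (-2, -4, 0).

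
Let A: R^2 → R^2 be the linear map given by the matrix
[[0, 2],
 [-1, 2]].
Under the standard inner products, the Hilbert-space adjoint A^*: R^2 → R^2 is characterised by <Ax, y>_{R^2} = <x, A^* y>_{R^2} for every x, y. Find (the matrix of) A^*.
A^* = A^T =
[[0, -1],
 [2, 2]]

For real matrices with standard dot products, the defining identity <Ax, y> = <x, A^* y> gives (Ax)^T y = x^T (A^*) y, i.e. x^T A^T y = x^T (A^*) y. Since this holds for all x, y, we must have A^* = A^T. Therefore
A^* =
[[0, -1],
 [2, 2]].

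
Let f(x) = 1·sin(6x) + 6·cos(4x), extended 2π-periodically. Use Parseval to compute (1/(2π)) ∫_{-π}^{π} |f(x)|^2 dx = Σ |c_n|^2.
Σ |c_n|^2 = 37/2

Expand |f|^2 and use orthogonality of {sin(nx), cos(mx)} on [-π, π]:
  ∫_{-π}^{π} sin(nx)^2 dx = π, ∫ cos(mx)^2 dx = π, and cross terms integrate to 0.
So ∫_{-π}^{π} f(x)^2 dx = 1^2 · π + 6^2 · π = (1 + 36)π.
Divide by 2π: (1 + 36)/2 = 37/2.
By Parseval, this equals Σ |c_n|^2.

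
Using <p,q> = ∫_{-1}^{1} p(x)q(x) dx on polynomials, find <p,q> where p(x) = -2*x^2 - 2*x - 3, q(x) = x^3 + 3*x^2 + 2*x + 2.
<p,q> = -398/15

Expand the product: p(x)·q(x) = -2*x^5 - 8*x^4 - 13*x^3 - 17*x^2 - 10*x - 6.
∫_{-1}^{1} of each monomial x^k gives [2/(k+1) if k even, 0 if k odd]. Integrating term-by-term (or equivalently evaluating the antiderivative F(x) = -x^6/3 - 8*x^5/5 - 13*x^4/4 - 17*x^3/3 - 5*x^2 - 6*x at the endpoints):
  F(1) − F(−1) = -437/20 − (281/60) = -398/15.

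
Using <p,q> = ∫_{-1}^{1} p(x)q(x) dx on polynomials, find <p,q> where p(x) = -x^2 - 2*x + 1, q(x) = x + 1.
<p,q> = 0

Expand the product: p(x)·q(x) = -x^3 - 3*x^2 - x + 1.
∫_{-1}^{1} of each monomial x^k gives [2/(k+1) if k even, 0 if k odd]. Integrating term-by-term (or equivalently evaluating the antiderivative F(x) = -x^4/4 - x^3 - x^2/2 + x at the endpoints):
  F(1) − F(−1) = -3/4 − (-3/4) = 0.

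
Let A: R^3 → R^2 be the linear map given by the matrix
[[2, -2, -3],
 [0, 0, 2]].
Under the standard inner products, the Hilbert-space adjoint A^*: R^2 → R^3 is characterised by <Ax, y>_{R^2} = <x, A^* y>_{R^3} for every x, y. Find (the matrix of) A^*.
A^* = A^T =
[[2, 0],
 [-2, 0],
 [-3, 2]]

For real matrices with standard dot products, the defining identity <Ax, y> = <x, A^* y> gives (Ax)^T y = x^T (A^*) y, i.e. x^T A^T y = x^T (A^*) y. Since this holds for all x, y, we must have A^* = A^T. Therefore
A^* =
[[2, 0],
 [-2, 0],
 [-3, 2]].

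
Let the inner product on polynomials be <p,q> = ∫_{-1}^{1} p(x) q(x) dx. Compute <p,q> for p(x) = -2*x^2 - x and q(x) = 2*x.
<p,q> = -4/3

Expand the product: p(x)·q(x) = -4*x^3 - 2*x^2.
∫_{-1}^{1} of each monomial x^k gives [2/(k+1) if k even, 0 if k odd]. Integrating term-by-term (or equivalently evaluating the antiderivative F(x) = -x^4 - 2*x^3/3 at the endpoints):
  F(1) − F(−1) = -5/3 − (-1/3) = -4/3.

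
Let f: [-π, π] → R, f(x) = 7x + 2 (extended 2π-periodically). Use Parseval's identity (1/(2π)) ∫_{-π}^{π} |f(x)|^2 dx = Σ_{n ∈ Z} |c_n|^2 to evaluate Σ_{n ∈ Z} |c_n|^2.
Σ |c_n|^2 = 49π^2/3 + 4

Expand and integrate term by term over [-π, π]:
  ∫ (7x)^2 dx = 49·(2π^3/3); ∫ 2·7·(2)·x dx = 0 (odd integrand); ∫ 2^2 dx = 4·2π.
So (1/(2π)) ∫_{-π}^{π} (7x + 2)^2 dx = 49π^2/3 + 4 = 49π^2/3 + 4.
Parseval ⇒ Σ |c_n|^2 = 49π^2/3 + 4.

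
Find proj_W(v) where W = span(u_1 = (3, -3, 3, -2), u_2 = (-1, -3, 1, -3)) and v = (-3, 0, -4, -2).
proj_W(v) = (-331/79, 3/79, -167/79, -80/79)

Set up U = [u_1 | ... | u_2] ∈ R^(4×2). The projector onto W = col(U) is P = U (U^T U)^(-1) U^T.
Compute U^T U =
  [31, 15]
  [15, 20],
and U^T v = (-17, 5).
Solve U^T U · c = U^T v for the coefficients: c = (-83/79, 82/79). The projection is proj_W(v) = U c.
Check: (v - proj_W(v)) · u_1 = 0  (should be 0).
Check: (v - proj_W(v)) · u_2 = 0  (should be 0).
Result: proj_W(v) = (-331/79, 3/79, -167/79, -80/79).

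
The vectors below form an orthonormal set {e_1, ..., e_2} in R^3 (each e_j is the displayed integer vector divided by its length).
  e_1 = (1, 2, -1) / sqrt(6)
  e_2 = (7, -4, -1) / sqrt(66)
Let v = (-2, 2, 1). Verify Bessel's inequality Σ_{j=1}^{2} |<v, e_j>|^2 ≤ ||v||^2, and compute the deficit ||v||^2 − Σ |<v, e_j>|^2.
Σ |<v, e_j>|^2 = 90/11; ||v||^2 = 9; deficit = 9/11

Write each e_j = u_j / sqrt(<u_j, u_j>) where u_j is the displayed integer vector. Then <v, e_j> = <v, u_j> / sqrt(<u_j, u_j>), so |<v, e_j>|^2 = <v, u_j>^2 / <u_j, u_j>.
Coefficients: <v, e_1> = 1/sqrt(6), <v, e_2> = -23/sqrt(66).
Square and sum: Σ |<v, e_j>|^2 = 90/11.
Compute ||v||^2 = v·v = 9.
Deficit = 9 − 90/11 = 9/11 ≥ 0, confirming Bessel's inequality. (The deficit equals ||v − Σ <v,e_j> e_j||^2, the squared distance from v to span{e_j}.)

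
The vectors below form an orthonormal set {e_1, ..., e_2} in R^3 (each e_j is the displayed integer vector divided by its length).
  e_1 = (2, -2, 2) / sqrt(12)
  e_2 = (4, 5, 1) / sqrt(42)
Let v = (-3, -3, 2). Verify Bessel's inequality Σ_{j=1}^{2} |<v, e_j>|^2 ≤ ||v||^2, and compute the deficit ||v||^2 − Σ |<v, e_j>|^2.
Σ |<v, e_j>|^2 = 227/14; ||v||^2 = 22; deficit = 81/14

Write each e_j = u_j / sqrt(<u_j, u_j>) where u_j is the displayed integer vector. Then <v, e_j> = <v, u_j> / sqrt(<u_j, u_j>), so |<v, e_j>|^2 = <v, u_j>^2 / <u_j, u_j>.
Coefficients: <v, e_1> = 4/sqrt(12), <v, e_2> = -25/sqrt(42).
Square and sum: Σ |<v, e_j>|^2 = 227/14.
Compute ||v||^2 = v·v = 22.
Deficit = 22 − 227/14 = 81/14 ≥ 0, confirming Bessel's inequality. (The deficit equals ||v − Σ <v,e_j> e_j||^2, the squared distance from v to span{e_j}.)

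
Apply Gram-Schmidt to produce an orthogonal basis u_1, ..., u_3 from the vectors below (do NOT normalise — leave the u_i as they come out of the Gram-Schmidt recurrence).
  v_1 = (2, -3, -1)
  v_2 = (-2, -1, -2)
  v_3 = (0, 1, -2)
Orthogonal basis:
  u_1 = (2, -3, -1)
  u_2 = (-15/7, -11/14, -27/14)
  u_3 = (22/25, 132/125, -176/125)

Apply the Gram-Schmidt recurrence
  u_1 = v_1
  u_i = v_i − Σ_{j<i} ((v_i · u_j) / (u_j · u_j)) · u_j.

Step by step this gives:
  u_1 = (2, -3, -1)
  u_2 = (-15/7, -11/14, -27/14)
  u_3 = (22/25, 132/125, -176/125)

Orthogonality check:
  u_2 · u_1 = 0 (should be 0)
  u_3 · u_1 = 0 (should be 0)
  u_3 · u_2 = 0 (should be 0)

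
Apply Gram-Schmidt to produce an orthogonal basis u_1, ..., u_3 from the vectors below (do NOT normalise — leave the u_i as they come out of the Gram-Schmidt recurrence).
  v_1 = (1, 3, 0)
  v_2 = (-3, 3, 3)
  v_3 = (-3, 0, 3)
Orthogonal basis:
  u_1 = (1, 3, 0)
  u_2 = (-18/5, 6/5, 3)
  u_3 = (9/26, -3/26, 6/13)

Apply the Gram-Schmidt recurrence
  u_1 = v_1
  u_i = v_i − Σ_{j<i} ((v_i · u_j) / (u_j · u_j)) · u_j.

Step by step this gives:
  u_1 = (1, 3, 0)
  u_2 = (-18/5, 6/5, 3)
  u_3 = (9/26, -3/26, 6/13)

Orthogonality check:
  u_2 · u_1 = 0 (should be 0)
  u_3 · u_1 = 0 (should be 0)
  u_3 · u_2 = 0 (should be 0)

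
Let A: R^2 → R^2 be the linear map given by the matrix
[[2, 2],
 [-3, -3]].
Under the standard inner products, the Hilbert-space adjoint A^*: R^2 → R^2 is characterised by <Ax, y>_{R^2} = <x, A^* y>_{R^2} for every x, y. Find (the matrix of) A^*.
A^* = A^T =
[[2, -3],
 [2, -3]]

For real matrices with standard dot products, the defining identity <Ax, y> = <x, A^* y> gives (Ax)^T y = x^T (A^*) y, i.e. x^T A^T y = x^T (A^*) y. Since this holds for all x, y, we must have A^* = A^T. Therefore
A^* =
[[2, -3],
 [2, -3]].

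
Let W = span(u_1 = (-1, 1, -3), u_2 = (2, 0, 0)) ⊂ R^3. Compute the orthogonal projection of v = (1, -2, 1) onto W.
proj_W(v) = (1, -1/2, 3/2)

Set up U = [u_1 | ... | u_2] ∈ R^(3×2). The projector onto W = col(U) is P = U (U^T U)^(-1) U^T.
Compute U^T U =
  [11, -2]
  [-2, 4],
and U^T v = (-6, 2).
Solve U^T U · c = U^T v for the coefficients: c = (-1/2, 1/4). The projection is proj_W(v) = U c.
Check: (v - proj_W(v)) · u_1 = 0  (should be 0).
Check: (v - proj_W(v)) · u_2 = 0  (should be 0).
Result: proj_W(v) = (1, -1/2, 3/2).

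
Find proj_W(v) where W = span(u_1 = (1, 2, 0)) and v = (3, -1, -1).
proj_W(v) = (1/5, 2/5, 0)

Set up U = [u_1 | ... | u_1] ∈ R^(3×1). The projector onto W = col(U) is P = U (U^T U)^(-1) U^T.
Compute U^T U =
  [5],
and U^T v = (1).
Solve U^T U · c = U^T v for the coefficients: c = (1/5). The projection is proj_W(v) = U c.
Check: (v - proj_W(v)) · u_1 = 0  (should be 0).
Result: proj_W(v) = (1/5, 2/5, 0).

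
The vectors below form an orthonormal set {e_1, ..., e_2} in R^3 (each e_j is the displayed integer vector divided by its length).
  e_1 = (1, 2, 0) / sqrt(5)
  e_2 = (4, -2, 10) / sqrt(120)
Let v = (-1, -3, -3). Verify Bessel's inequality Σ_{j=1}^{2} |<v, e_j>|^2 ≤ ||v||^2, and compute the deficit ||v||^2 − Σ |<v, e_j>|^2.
Σ |<v, e_j>|^2 = 49/3; ||v||^2 = 19; deficit = 8/3

Write each e_j = u_j / sqrt(<u_j, u_j>) where u_j is the displayed integer vector. Then <v, e_j> = <v, u_j> / sqrt(<u_j, u_j>), so |<v, e_j>|^2 = <v, u_j>^2 / <u_j, u_j>.
Coefficients: <v, e_1> = -7/sqrt(5), <v, e_2> = -28/sqrt(120).
Square and sum: Σ |<v, e_j>|^2 = 49/3.
Compute ||v||^2 = v·v = 19.
Deficit = 19 − 49/3 = 8/3 ≥ 0, confirming Bessel's inequality. (The deficit equals ||v − Σ <v,e_j> e_j||^2, the squared distance from v to span{e_j}.)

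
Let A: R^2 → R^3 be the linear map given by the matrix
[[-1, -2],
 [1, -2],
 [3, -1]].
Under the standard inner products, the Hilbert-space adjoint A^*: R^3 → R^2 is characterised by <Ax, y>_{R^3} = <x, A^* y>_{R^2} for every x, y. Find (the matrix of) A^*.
A^* = A^T =
[[-1, 1, 3],
 [-2, -2, -1]]

For real matrices with standard dot products, the defining identity <Ax, y> = <x, A^* y> gives (Ax)^T y = x^T (A^*) y, i.e. x^T A^T y = x^T (A^*) y. Since this holds for all x, y, we must have A^* = A^T. Therefore
A^* =
[[-1, 1, 3],
 [-2, -2, -1]].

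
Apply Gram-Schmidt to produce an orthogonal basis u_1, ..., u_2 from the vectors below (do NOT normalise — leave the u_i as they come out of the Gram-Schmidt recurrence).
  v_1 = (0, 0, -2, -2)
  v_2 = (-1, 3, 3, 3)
Orthogonal basis:
  u_1 = (0, 0, -2, -2)
  u_2 = (-1, 3, 0, 0)

Apply the Gram-Schmidt recurrence
  u_1 = v_1
  u_i = v_i − Σ_{j<i} ((v_i · u_j) / (u_j · u_j)) · u_j.

Step by step this gives:
  u_1 = (0, 0, -2, -2)
  u_2 = (-1, 3, 0, 0)

Orthogonality check:
  u_2 · u_1 = 0 (should be 0)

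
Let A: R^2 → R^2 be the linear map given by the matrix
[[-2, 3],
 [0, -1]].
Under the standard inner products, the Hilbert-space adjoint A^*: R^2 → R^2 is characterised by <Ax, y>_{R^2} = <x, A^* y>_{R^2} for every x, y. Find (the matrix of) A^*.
A^* = A^T =
[[-2, 0],
 [3, -1]]

For real matrices with standard dot products, the defining identity <Ax, y> = <x, A^* y> gives (Ax)^T y = x^T (A^*) y, i.e. x^T A^T y = x^T (A^*) y. Since this holds for all x, y, we must have A^* = A^T. Therefore
A^* =
[[-2, 0],
 [3, -1]].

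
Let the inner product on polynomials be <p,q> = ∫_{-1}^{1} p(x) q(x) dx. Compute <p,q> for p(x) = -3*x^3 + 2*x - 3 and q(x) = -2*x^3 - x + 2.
<p,q> = -1262/105

Expand the product: p(x)·q(x) = 6*x^6 - x^4 - 2*x^2 + 7*x - 6.
∫_{-1}^{1} of each monomial x^k gives [2/(k+1) if k even, 0 if k odd]. Integrating term-by-term (or equivalently evaluating the antiderivative F(x) = 6*x^7/7 - x^5/5 - 2*x^3/3 + 7*x^2/2 - 6*x at the endpoints):
  F(1) − F(−1) = -527/210 − (1997/210) = -1262/105.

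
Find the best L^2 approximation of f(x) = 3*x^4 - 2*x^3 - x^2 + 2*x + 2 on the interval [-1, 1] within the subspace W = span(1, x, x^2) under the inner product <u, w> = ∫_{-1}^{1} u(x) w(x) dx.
g(x) = 11*x^2/7 + 4*x/5 + 61/35

The best approximation g ∈ W is the orthogonal projection of f onto W. Writing g = a_0 + a_1 x + a_2 x^2, the coefficients solve the normal equations G · a = b where
  G_{ij} = <φ_i, φ_j> and b_i = <f, φ_i>, with φ_0 = 1, φ_1 = x, φ_2 = x^2.
G =
  [2, 0, 2/3]
  [0, 2/3, 0]
  [2/3, 0, 2/5],
b = (68/15, 8/15, 188/105).
Solving gives a_0 = 61/35, a_1 = 4/5, a_2 = 11/7, so
  g(x) = 11*x^2/7 + 4*x/5 + 61/35.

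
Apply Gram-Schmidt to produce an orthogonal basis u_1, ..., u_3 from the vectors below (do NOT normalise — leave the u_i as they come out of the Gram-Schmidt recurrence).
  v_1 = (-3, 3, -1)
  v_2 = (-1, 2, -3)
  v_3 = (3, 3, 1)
Orthogonal basis:
  u_1 = (-3, 3, -1)
  u_2 = (17/19, 2/19, -45/19)
  u_3 = (168/61, 192/61, 72/61)

Apply the Gram-Schmidt recurrence
  u_1 = v_1
  u_i = v_i − Σ_{j<i} ((v_i · u_j) / (u_j · u_j)) · u_j.

Step by step this gives:
  u_1 = (-3, 3, -1)
  u_2 = (17/19, 2/19, -45/19)
  u_3 = (168/61, 192/61, 72/61)

Orthogonality check:
  u_2 · u_1 = 0 (should be 0)
  u_3 · u_1 = 0 (should be 0)
  u_3 · u_2 = 0 (should be 0)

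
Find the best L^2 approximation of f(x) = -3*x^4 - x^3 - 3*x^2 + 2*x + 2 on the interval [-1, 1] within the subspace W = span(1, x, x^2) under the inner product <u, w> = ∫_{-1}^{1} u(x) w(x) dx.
g(x) = -39*x^2/7 + 7*x/5 + 79/35

The best approximation g ∈ W is the orthogonal projection of f onto W. Writing g = a_0 + a_1 x + a_2 x^2, the coefficients solve the normal equations G · a = b where
  G_{ij} = <φ_i, φ_j> and b_i = <f, φ_i>, with φ_0 = 1, φ_1 = x, φ_2 = x^2.
G =
  [2, 0, 2/3]
  [0, 2/3, 0]
  [2/3, 0, 2/5],
b = (4/5, 14/15, -76/105).
Solving gives a_0 = 79/35, a_1 = 7/5, a_2 = -39/7, so
  g(x) = -39*x^2/7 + 7*x/5 + 79/35.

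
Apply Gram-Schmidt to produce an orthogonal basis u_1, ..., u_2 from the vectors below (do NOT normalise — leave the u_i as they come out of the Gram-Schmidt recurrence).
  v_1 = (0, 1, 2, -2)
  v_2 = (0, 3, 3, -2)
Orthogonal basis:
  u_1 = (0, 1, 2, -2)
  u_2 = (0, 14/9, 1/9, 8/9)

Apply the Gram-Schmidt recurrence
  u_1 = v_1
  u_i = v_i − Σ_{j<i} ((v_i · u_j) / (u_j · u_j)) · u_j.

Step by step this gives:
  u_1 = (0, 1, 2, -2)
  u_2 = (0, 14/9, 1/9, 8/9)

Orthogonality check:
  u_2 · u_1 = 0 (should be 0)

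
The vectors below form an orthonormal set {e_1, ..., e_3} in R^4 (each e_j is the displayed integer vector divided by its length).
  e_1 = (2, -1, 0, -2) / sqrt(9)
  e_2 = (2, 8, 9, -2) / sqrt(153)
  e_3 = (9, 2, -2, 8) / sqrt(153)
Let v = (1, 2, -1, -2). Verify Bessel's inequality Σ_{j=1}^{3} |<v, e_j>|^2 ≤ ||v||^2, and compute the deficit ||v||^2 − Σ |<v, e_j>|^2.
Σ |<v, e_j>|^2 = 26/9; ||v||^2 = 10; deficit = 64/9

Write each e_j = u_j / sqrt(<u_j, u_j>) where u_j is the displayed integer vector. Then <v, e_j> = <v, u_j> / sqrt(<u_j, u_j>), so |<v, e_j>|^2 = <v, u_j>^2 / <u_j, u_j>.
Coefficients: <v, e_1> = 4/sqrt(9), <v, e_2> = 13/sqrt(153), <v, e_3> = -1/sqrt(153).
Square and sum: Σ |<v, e_j>|^2 = 26/9.
Compute ||v||^2 = v·v = 10.
Deficit = 10 − 26/9 = 64/9 ≥ 0, confirming Bessel's inequality. (The deficit equals ||v − Σ <v,e_j> e_j||^2, the squared distance from v to span{e_j}.)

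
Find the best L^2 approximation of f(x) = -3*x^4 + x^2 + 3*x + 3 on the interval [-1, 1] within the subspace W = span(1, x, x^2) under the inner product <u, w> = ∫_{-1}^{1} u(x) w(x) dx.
g(x) = -11*x^2/7 + 3*x + 114/35

The best approximation g ∈ W is the orthogonal projection of f onto W. Writing g = a_0 + a_1 x + a_2 x^2, the coefficients solve the normal equations G · a = b where
  G_{ij} = <φ_i, φ_j> and b_i = <f, φ_i>, with φ_0 = 1, φ_1 = x, φ_2 = x^2.
G =
  [2, 0, 2/3]
  [0, 2/3, 0]
  [2/3, 0, 2/5],
b = (82/15, 2, 54/35).
Solving gives a_0 = 114/35, a_1 = 3, a_2 = -11/7, so
  g(x) = -11*x^2/7 + 3*x + 114/35.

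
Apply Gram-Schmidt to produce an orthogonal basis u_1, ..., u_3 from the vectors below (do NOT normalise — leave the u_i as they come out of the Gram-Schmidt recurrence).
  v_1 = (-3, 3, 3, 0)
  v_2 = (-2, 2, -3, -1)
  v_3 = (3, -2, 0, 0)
Orthogonal basis:
  u_1 = (-3, 3, 3, 0)
  u_2 = (-5/3, 5/3, -10/3, -1)
  u_3 = (29/53, 24/53, 5/53, -25/53)

Apply the Gram-Schmidt recurrence
  u_1 = v_1
  u_i = v_i − Σ_{j<i} ((v_i · u_j) / (u_j · u_j)) · u_j.

Step by step this gives:
  u_1 = (-3, 3, 3, 0)
  u_2 = (-5/3, 5/3, -10/3, -1)
  u_3 = (29/53, 24/53, 5/53, -25/53)

Orthogonality check:
  u_2 · u_1 = 0 (should be 0)
  u_3 · u_1 = 0 (should be 0)
  u_3 · u_2 = 0 (should be 0)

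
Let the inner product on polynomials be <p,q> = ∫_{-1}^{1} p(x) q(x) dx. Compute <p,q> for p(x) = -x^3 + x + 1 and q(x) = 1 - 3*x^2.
<p,q> = 0

Expand the product: p(x)·q(x) = 3*x^5 - 4*x^3 - 3*x^2 + x + 1.
∫_{-1}^{1} of each monomial x^k gives [2/(k+1) if k even, 0 if k odd]. Integrating term-by-term (or equivalently evaluating the antiderivative F(x) = x^6/2 - x^4 - x^3 + x^2/2 + x at the endpoints):
  F(1) − F(−1) = 0 − (0) = 0.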